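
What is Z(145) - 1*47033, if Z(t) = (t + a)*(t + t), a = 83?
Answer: 19087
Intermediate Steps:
Z(t) = 2*t*(83 + t) (Z(t) = (t + 83)*(t + t) = (83 + t)*(2*t) = 2*t*(83 + t))
Z(145) - 1*47033 = 2*145*(83 + 145) - 1*47033 = 2*145*228 - 47033 = 66120 - 47033 = 19087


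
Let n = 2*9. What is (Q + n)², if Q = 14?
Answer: 1024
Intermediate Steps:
n = 18
(Q + n)² = (14 + 18)² = 32² = 1024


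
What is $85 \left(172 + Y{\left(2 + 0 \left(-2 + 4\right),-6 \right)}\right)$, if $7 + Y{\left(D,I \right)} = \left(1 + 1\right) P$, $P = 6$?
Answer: $15045$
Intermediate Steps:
$Y{\left(D,I \right)} = 5$ ($Y{\left(D,I \right)} = -7 + \left(1 + 1\right) 6 = -7 + 2 \cdot 6 = -7 + 12 = 5$)
$85 \left(172 + Y{\left(2 + 0 \left(-2 + 4\right),-6 \right)}\right) = 85 \left(172 + 5\right) = 85 \cdot 177 = 15045$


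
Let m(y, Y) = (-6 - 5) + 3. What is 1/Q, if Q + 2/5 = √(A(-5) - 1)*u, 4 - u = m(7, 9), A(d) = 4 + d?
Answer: -5/3602 - 75*I*√2/1801 ≈ -0.0013881 - 0.058893*I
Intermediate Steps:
m(y, Y) = -8 (m(y, Y) = -11 + 3 = -8)
u = 12 (u = 4 - 1*(-8) = 4 + 8 = 12)
Q = -⅖ + 12*I*√2 (Q = -⅖ + √((4 - 5) - 1)*12 = -⅖ + √(-1 - 1)*12 = -⅖ + √(-2)*12 = -⅖ + (I*√2)*12 = -⅖ + 12*I*√2 ≈ -0.4 + 16.971*I)
1/Q = 1/(-⅖ + 12*I*√2)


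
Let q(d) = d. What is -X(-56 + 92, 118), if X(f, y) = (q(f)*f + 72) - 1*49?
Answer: -1319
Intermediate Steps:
X(f, y) = 23 + f**2 (X(f, y) = (f*f + 72) - 1*49 = (f**2 + 72) - 49 = (72 + f**2) - 49 = 23 + f**2)
-X(-56 + 92, 118) = -(23 + (-56 + 92)**2) = -(23 + 36**2) = -(23 + 1296) = -1*1319 = -1319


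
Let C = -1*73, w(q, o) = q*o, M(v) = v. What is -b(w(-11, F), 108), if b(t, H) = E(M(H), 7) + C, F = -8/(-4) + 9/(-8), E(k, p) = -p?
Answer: 80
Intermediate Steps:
F = 7/8 (F = -8*(-¼) + 9*(-⅛) = 2 - 9/8 = 7/8 ≈ 0.87500)
w(q, o) = o*q
C = -73
b(t, H) = -80 (b(t, H) = -1*7 - 73 = -7 - 73 = -80)
-b(w(-11, F), 108) = -1*(-80) = 80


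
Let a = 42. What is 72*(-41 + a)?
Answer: 72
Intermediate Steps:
72*(-41 + a) = 72*(-41 + 42) = 72*1 = 72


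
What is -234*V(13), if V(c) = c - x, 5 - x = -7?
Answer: -234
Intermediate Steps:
x = 12 (x = 5 - 1*(-7) = 5 + 7 = 12)
V(c) = -12 + c (V(c) = c - 1*12 = c - 12 = -12 + c)
-234*V(13) = -234*(-12 + 13) = -234*1 = -234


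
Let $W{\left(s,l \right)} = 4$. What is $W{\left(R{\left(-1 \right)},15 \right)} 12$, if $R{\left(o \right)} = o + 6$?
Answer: $48$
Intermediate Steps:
$R{\left(o \right)} = 6 + o$
$W{\left(R{\left(-1 \right)},15 \right)} 12 = 4 \cdot 12 = 48$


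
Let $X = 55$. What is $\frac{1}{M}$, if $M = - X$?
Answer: $- \frac{1}{55} \approx -0.018182$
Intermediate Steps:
$M = -55$ ($M = \left(-1\right) 55 = -55$)
$\frac{1}{M} = \frac{1}{-55} = - \frac{1}{55}$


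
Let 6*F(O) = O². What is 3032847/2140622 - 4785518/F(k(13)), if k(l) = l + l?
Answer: -15365465117151/361765118 ≈ -42474.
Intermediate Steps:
k(l) = 2*l
F(O) = O²/6
3032847/2140622 - 4785518/F(k(13)) = 3032847/2140622 - 4785518/((2*13)²/6) = 3032847*(1/2140622) - 4785518/((⅙)*26²) = 3032847/2140622 - 4785518/((⅙)*676) = 3032847/2140622 - 4785518/338/3 = 3032847/2140622 - 4785518*3/338 = 3032847/2140622 - 7178277/169 = -15365465117151/361765118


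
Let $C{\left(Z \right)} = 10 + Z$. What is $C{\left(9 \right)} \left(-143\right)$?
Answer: $-2717$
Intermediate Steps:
$C{\left(9 \right)} \left(-143\right) = \left(10 + 9\right) \left(-143\right) = 19 \left(-143\right) = -2717$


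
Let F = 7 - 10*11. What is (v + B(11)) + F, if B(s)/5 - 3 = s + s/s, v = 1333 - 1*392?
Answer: 913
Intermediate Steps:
v = 941 (v = 1333 - 392 = 941)
B(s) = 20 + 5*s (B(s) = 15 + 5*(s + s/s) = 15 + 5*(s + 1) = 15 + 5*(1 + s) = 15 + (5 + 5*s) = 20 + 5*s)
F = -103 (F = 7 - 110 = -103)
(v + B(11)) + F = (941 + (20 + 5*11)) - 103 = (941 + (20 + 55)) - 103 = (941 + 75) - 103 = 1016 - 103 = 913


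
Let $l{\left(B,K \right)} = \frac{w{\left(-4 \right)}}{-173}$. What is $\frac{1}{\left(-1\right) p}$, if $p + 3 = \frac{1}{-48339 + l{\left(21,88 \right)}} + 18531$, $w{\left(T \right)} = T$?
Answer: $- \frac{8362643}{154943049331} \approx -5.3972 \cdot 10^{-5}$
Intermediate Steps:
$l{\left(B,K \right)} = \frac{4}{173}$ ($l{\left(B,K \right)} = - \frac{4}{-173} = \left(-4\right) \left(- \frac{1}{173}\right) = \frac{4}{173}$)
$p = \frac{154943049331}{8362643}$ ($p = -3 + \left(\frac{1}{-48339 + \frac{4}{173}} + 18531\right) = -3 + \left(\frac{1}{- \frac{8362643}{173}} + 18531\right) = -3 + \left(- \frac{173}{8362643} + 18531\right) = -3 + \frac{154968137260}{8362643} = \frac{154943049331}{8362643} \approx 18528.0$)
$\frac{1}{\left(-1\right) p} = \frac{1}{\left(-1\right) \frac{154943049331}{8362643}} = \frac{1}{- \frac{154943049331}{8362643}} = - \frac{8362643}{154943049331}$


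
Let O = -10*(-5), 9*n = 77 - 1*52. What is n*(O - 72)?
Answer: -550/9 ≈ -61.111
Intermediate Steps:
n = 25/9 (n = (77 - 1*52)/9 = (77 - 52)/9 = (1/9)*25 = 25/9 ≈ 2.7778)
O = 50 (O = -10*(-5) = 50)
n*(O - 72) = 25*(50 - 72)/9 = (25/9)*(-22) = -550/9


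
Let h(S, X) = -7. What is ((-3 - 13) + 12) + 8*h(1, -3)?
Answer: -60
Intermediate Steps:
((-3 - 13) + 12) + 8*h(1, -3) = ((-3 - 13) + 12) + 8*(-7) = (-16 + 12) - 56 = -4 - 56 = -60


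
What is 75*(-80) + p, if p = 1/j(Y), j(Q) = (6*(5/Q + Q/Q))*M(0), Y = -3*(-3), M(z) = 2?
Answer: -335997/56 ≈ -5999.9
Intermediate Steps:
Y = 9
j(Q) = 12 + 60/Q (j(Q) = (6*(5/Q + Q/Q))*2 = (6*(5/Q + 1))*2 = (6*(1 + 5/Q))*2 = (6 + 30/Q)*2 = 12 + 60/Q)
p = 3/56 (p = 1/(12 + 60/9) = 1/(12 + 60*(1/9)) = 1/(12 + 20/3) = 1/(56/3) = 3/56 ≈ 0.053571)
75*(-80) + p = 75*(-80) + 3/56 = -6000 + 3/56 = -335997/56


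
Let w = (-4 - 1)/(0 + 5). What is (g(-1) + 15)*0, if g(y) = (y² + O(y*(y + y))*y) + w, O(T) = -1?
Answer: 0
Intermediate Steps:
w = -1 (w = -5/5 = -5*⅕ = -1)
g(y) = -1 + y² - y (g(y) = (y² - y) - 1 = -1 + y² - y)
(g(-1) + 15)*0 = ((-1 + (-1)² - 1*(-1)) + 15)*0 = ((-1 + 1 + 1) + 15)*0 = (1 + 15)*0 = 16*0 = 0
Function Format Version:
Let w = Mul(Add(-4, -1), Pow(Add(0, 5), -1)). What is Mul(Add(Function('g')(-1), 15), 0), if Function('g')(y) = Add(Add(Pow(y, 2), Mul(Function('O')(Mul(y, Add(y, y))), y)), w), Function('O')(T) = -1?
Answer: 0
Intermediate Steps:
w = -1 (w = Mul(-5, Pow(5, -1)) = Mul(-5, Rational(1, 5)) = -1)
Function('g')(y) = Add(-1, Pow(y, 2), Mul(-1, y)) (Function('g')(y) = Add(Add(Pow(y, 2), Mul(-1, y)), -1) = Add(-1, Pow(y, 2), Mul(-1, y)))
Mul(Add(Function('g')(-1), 15), 0) = Mul(Add(Add(-1, Pow(-1, 2), Mul(-1, -1)), 15), 0) = Mul(Add(Add(-1, 1, 1), 15), 0) = Mul(Add(1, 15), 0) = Mul(16, 0) = 0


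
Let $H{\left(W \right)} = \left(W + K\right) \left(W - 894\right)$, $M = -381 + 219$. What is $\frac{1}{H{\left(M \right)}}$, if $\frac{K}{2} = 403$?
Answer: $- \frac{1}{680064} \approx -1.4704 \cdot 10^{-6}$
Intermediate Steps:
$K = 806$ ($K = 2 \cdot 403 = 806$)
$M = -162$
$H{\left(W \right)} = \left(-894 + W\right) \left(806 + W\right)$ ($H{\left(W \right)} = \left(W + 806\right) \left(W - 894\right) = \left(806 + W\right) \left(-894 + W\right) = \left(-894 + W\right) \left(806 + W\right)$)
$\frac{1}{H{\left(M \right)}} = \frac{1}{-720564 + \left(-162\right)^{2} - -14256} = \frac{1}{-720564 + 26244 + 14256} = \frac{1}{-680064} = - \frac{1}{680064}$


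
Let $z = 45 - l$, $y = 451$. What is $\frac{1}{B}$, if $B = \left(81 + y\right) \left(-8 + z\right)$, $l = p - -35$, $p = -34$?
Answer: $\frac{1}{19152} \approx 5.2214 \cdot 10^{-5}$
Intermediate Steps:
$l = 1$ ($l = -34 - -35 = -34 + 35 = 1$)
$z = 44$ ($z = 45 - 1 = 44$)
$B = 19152$ ($B = \left(81 + 451\right) \left(-8 + 44\right) = 532 \cdot 36 = 19152$)
$\frac{1}{B} = \frac{1}{19152}$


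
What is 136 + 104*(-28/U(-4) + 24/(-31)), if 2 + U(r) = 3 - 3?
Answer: 46856/31 ≈ 1511.5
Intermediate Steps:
U(r) = -2 (U(r) = -2 + (3 - 3) = -2 + 0 = -2)
136 + 104*(-28/U(-4) + 24/(-31)) = 136 + 104*(-28/(-2) + 24/(-31)) = 136 + 104*(-28*(-½) + 24*(-1/31)) = 136 + 104*(14 - 24/31) = 136 + 104*(410/31) = 136 + 42640/31 = 46856/31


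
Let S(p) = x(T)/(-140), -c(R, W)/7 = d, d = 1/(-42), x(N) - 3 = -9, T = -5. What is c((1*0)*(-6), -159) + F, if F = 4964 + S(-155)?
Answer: 521242/105 ≈ 4964.2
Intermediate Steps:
x(N) = -6 (x(N) = 3 - 9 = -6)
d = -1/42 ≈ -0.023810
c(R, W) = ⅙ (c(R, W) = -7*(-1/42) = ⅙)
S(p) = 3/70 (S(p) = -6/(-140) = -6*(-1/140) = 3/70)
F = 347483/70 (F = 4964 + 3/70 = 347483/70 ≈ 4964.0)
c((1*0)*(-6), -159) + F = ⅙ + 347483/70 = 521242/105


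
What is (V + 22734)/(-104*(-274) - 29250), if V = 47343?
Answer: -70077/754 ≈ -92.940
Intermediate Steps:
(V + 22734)/(-104*(-274) - 29250) = (47343 + 22734)/(-104*(-274) - 29250) = 70077/(28496 - 29250) = 70077/(-754) = 70077*(-1/754) = -70077/754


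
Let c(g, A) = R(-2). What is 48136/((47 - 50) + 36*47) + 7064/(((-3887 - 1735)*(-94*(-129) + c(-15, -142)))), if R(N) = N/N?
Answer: 546967331348/19192105311 ≈ 28.500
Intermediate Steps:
R(N) = 1
c(g, A) = 1
48136/((47 - 50) + 36*47) + 7064/(((-3887 - 1735)*(-94*(-129) + c(-15, -142)))) = 48136/((47 - 50) + 36*47) + 7064/(((-3887 - 1735)*(-94*(-129) + 1))) = 48136/(-3 + 1692) + 7064/((-5622*(12126 + 1))) = 48136/1689 + 7064/((-5622*12127)) = 48136*(1/1689) + 7064/(-68177994) = 48136/1689 + 7064*(-1/68177994) = 48136/1689 - 3532/34088997 = 546967331348/19192105311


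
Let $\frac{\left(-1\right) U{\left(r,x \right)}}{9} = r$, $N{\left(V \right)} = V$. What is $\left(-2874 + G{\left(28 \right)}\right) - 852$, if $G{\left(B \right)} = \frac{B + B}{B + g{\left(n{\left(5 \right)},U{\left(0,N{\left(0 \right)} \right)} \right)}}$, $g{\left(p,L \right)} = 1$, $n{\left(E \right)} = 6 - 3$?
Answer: $- \frac{107998}{29} \approx -3724.1$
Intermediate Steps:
$n{\left(E \right)} = 3$ ($n{\left(E \right)} = 6 - 3 = 3$)
$U{\left(r,x \right)} = - 9 r$
$G{\left(B \right)} = \frac{2 B}{1 + B}$ ($G{\left(B \right)} = \frac{B + B}{B + 1} = \frac{2 B}{1 + B}$)
$\left(-2874 + G{\left(28 \right)}\right) - 852 = \left(-2874 + 2 \cdot 28 \frac{1}{1 + 28}\right) - 852 = \left(-2874 + 2 \cdot 28 \cdot \frac{1}{29}\right) - 852 = \left(-2874 + \frac{56}{29}\right) - 852 = - \frac{83290}{29} - 852 = - \frac{107998}{29}$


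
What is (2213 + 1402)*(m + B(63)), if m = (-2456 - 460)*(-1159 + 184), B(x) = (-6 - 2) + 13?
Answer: 10277824575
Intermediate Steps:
B(x) = 5 (B(x) = -8 + 13 = 5)
m = 2843100 (m = -2916*(-975) = 2843100)
(2213 + 1402)*(m + B(63)) = (2213 + 1402)*(2843100 + 5) = 3615*2843105 = 10277824575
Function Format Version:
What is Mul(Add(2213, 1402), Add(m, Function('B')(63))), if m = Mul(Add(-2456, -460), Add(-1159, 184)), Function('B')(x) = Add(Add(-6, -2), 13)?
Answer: 10277824575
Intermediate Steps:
Function('B')(x) = 5 (Function('B')(x) = Add(-8, 13) = 5)
m = 2843100 (m = Mul(-2916, -975) = 2843100)
Mul(Add(2213, 1402), Add(m, Function('B')(63))) = Mul(Add(2213, 1402), Add(2843100, 5)) = Mul(3615, 2843105) = 10277824575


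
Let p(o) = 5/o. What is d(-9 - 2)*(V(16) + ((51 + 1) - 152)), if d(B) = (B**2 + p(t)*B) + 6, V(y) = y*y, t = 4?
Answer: 17667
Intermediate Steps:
V(y) = y**2
d(B) = 6 + B**2 + 5*B/4 (d(B) = (B**2 + (5/4)*B) + 6 = (B**2 + (5*(1/4))*B) + 6 = (B**2 + 5*B/4) + 6 = 6 + B**2 + 5*B/4)
d(-9 - 2)*(V(16) + ((51 + 1) - 152)) = (6 + (-9 - 2)**2 + 5*(-9 - 2)/4)*(16**2 + ((51 + 1) - 152)) = (6 + (-11)**2 + (5/4)*(-11))*(256 + (52 - 152)) = (6 + 121 - 55/4)*(256 - 100) = (453/4)*156 = 17667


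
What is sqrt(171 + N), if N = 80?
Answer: sqrt(251) ≈ 15.843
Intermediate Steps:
sqrt(171 + N) = sqrt(171 + 80) = sqrt(251)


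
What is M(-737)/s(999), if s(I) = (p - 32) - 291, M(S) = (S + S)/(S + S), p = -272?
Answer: -1/595 ≈ -0.0016807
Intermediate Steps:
M(S) = 1 (M(S) = (2*S)/((2*S)) = (2*S)*(1/(2*S)) = 1)
s(I) = -595 (s(I) = (-272 - 32) - 291 = -304 - 291 = -595)
M(-737)/s(999) = 1/(-595) = 1*(-1/595) = -1/595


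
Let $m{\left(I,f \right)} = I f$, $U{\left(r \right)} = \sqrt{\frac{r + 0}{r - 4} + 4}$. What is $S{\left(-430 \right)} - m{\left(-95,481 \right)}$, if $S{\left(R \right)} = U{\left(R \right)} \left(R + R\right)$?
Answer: $45695 - \frac{16340 \sqrt{651}}{217} \approx 43774.0$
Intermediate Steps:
$U{\left(r \right)} = \sqrt{4 + \frac{r}{-4 + r}}$ ($U{\left(r \right)} = \sqrt{\frac{r}{-4 + r} + 4} = \sqrt{4 + \frac{r}{-4 + r}}$)
$S{\left(R \right)} = 2 R \sqrt{\frac{-16 + 5 R}{-4 + R}}$ ($S{\left(R \right)} = \sqrt{\frac{-16 + 5 R}{-4 + R}} \left(R + R\right) = \sqrt{\frac{-16 + 5 R}{-4 + R}} 2 R = 2 R \sqrt{\frac{-16 + 5 R}{-4 + R}}$)
$S{\left(-430 \right)} - m{\left(-95,481 \right)} = 2 \left(-430\right) \sqrt{\frac{-16 + 5 \left(-430\right)}{-4 - 430}} - \left(-95\right) 481 = 2 \left(-430\right) \sqrt{\frac{-16 - 2150}{-434}} - -45695 = 2 \left(-430\right) \sqrt{\left(- \frac{1}{434}\right) \left(-2166\right)} + 45695 = 2 \left(-430\right) \sqrt{\frac{1083}{217}} + 45695 = 2 \left(-430\right) \frac{19 \sqrt{651}}{217} + 45695 = - \frac{16340 \sqrt{651}}{217} + 45695 = 45695 - \frac{16340 \sqrt{651}}{217}$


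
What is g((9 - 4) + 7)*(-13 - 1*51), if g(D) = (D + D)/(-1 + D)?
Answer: -1536/11 ≈ -139.64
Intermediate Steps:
g(D) = 2*D/(-1 + D) (g(D) = (2*D)/(-1 + D) = 2*D/(-1 + D))
g((9 - 4) + 7)*(-13 - 1*51) = (2*((9 - 4) + 7)/(-1 + ((9 - 4) + 7)))*(-13 - 1*51) = (2*(5 + 7)/(-1 + (5 + 7)))*(-13 - 51) = (2*12/(-1 + 12))*(-64) = (2*12/11)*(-64) = (2*12*(1/11))*(-64) = (24/11)*(-64) = -1536/11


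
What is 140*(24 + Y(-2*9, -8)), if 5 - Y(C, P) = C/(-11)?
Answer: 42140/11 ≈ 3830.9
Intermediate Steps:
Y(C, P) = 5 + C/11 (Y(C, P) = 5 - C/(-11) = 5 - C*(-1)/11 = 5 - (-1)*C/11 = 5 + C/11)
140*(24 + Y(-2*9, -8)) = 140*(24 + (5 + (-2*9)/11)) = 140*(24 + (5 + (1/11)*(-18))) = 140*(24 + (5 - 18/11)) = 140*(24 + 37/11) = 140*(301/11) = 42140/11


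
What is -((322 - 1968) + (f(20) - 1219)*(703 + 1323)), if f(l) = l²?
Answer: 1660940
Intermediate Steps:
-((322 - 1968) + (f(20) - 1219)*(703 + 1323)) = -((322 - 1968) + (20² - 1219)*(703 + 1323)) = -(-1646 + (400 - 1219)*2026) = -(-1646 - 819*2026) = -(-1646 - 1659294) = -1*(-1660940) = 1660940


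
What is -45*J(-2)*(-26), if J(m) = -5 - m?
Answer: -3510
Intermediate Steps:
-45*J(-2)*(-26) = -45*(-5 - 1*(-2))*(-26) = -45*(-5 + 2)*(-26) = -45*(-3)*(-26) = 135*(-26) = -3510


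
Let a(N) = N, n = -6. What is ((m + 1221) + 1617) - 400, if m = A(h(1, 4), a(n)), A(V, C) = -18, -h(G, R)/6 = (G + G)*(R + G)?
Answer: 2420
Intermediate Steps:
h(G, R) = -12*G*(G + R) (h(G, R) = -6*(G + G)*(R + G) = -6*2*G*(G + R) = -12*G*(G + R))
m = -18
((m + 1221) + 1617) - 400 = ((-18 + 1221) + 1617) - 400 = (1203 + 1617) - 400 = 2820 - 400 = 2420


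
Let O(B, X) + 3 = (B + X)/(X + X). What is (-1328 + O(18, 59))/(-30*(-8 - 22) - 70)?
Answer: -156981/97940 ≈ -1.6028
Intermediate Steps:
O(B, X) = -3 + (B + X)/(2*X) (O(B, X) = -3 + (B + X)/(X + X) = -3 + (B + X)/((2*X)) = -3 + (B + X)*(1/(2*X)) = -3 + (B + X)/(2*X))
(-1328 + O(18, 59))/(-30*(-8 - 22) - 70) = (-1328 + (1/2)*(18 - 5*59)/59)/(-30*(-8 - 22) - 70) = (-1328 + (1/2)*(1/59)*(18 - 295))/(-30*(-30) - 70) = (-1328 + (1/2)*(1/59)*(-277))/(900 - 70) = (-1328 - 277/118)/830 = -156981/118*1/830 = -156981/97940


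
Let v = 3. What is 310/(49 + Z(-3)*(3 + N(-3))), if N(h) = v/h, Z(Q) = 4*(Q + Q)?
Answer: 310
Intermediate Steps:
Z(Q) = 8*Q (Z(Q) = 4*(2*Q) = 8*Q)
N(h) = 3/h
310/(49 + Z(-3)*(3 + N(-3))) = 310/(49 + (8*(-3))*(3 + 3/(-3))) = 310/(49 - 24*(3 + 3*(-⅓))) = 310/(49 - 24*(3 - 1)) = 310/(49 - 24*2) = 310/(49 - 48) = 310/1 = 1*310 = 310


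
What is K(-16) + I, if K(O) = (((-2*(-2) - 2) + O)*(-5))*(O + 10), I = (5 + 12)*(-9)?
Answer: -573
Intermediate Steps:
I = -153 (I = 17*(-9) = -153)
K(O) = (-10 - 5*O)*(10 + O) (K(O) = (((4 - 2) + O)*(-5))*(10 + O) = ((2 + O)*(-5))*(10 + O) = (-10 - 5*O)*(10 + O))
K(-16) + I = (-100 - 60*(-16) - 5*(-16)**2) - 153 = (-100 + 960 - 5*256) - 153 = (-100 + 960 - 1280) - 153 = -420 - 153 = -573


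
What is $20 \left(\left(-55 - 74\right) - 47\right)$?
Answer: $-3520$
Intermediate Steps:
$20 \left(\left(-55 - 74\right) - 47\right) = 20 \left(-129 - 47\right) = 20 \left(-176\right) = -3520$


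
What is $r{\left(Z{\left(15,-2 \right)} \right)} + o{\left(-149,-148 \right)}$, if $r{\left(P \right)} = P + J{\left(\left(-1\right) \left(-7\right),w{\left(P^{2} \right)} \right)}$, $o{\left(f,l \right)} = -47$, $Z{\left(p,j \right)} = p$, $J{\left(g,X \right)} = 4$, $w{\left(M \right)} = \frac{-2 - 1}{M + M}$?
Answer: $-28$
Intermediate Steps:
$w{\left(M \right)} = - \frac{3}{2 M}$
$r{\left(P \right)} = 4 + P$ ($r{\left(P \right)} = P + 4 = 4 + P$)
$r{\left(Z{\left(15,-2 \right)} \right)} + o{\left(-149,-148 \right)} = \left(4 + 15\right) - 47 = 19 - 47 = -28$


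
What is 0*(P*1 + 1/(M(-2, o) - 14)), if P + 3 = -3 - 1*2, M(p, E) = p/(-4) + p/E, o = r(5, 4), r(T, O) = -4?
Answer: 0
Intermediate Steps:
o = -4
M(p, E) = -p/4 + p/E (M(p, E) = p*(-1/4) + p/E = -p/4 + p/E)
P = -8 (P = -3 + (-3 - 1*2) = -3 + (-3 - 2) = -3 - 5 = -8)
0*(P*1 + 1/(M(-2, o) - 14)) = 0*(-8*1 + 1/((-1/4*(-2) - 2/(-4)) - 14)) = 0*(-8 + 1/((1/2 - 2*(-1/4)) - 14)) = 0*(-8 + 1/((1/2 + 1/2) - 14)) = 0*(-8 + 1/(1 - 14)) = 0*(-8 + 1/(-13)) = 0*(-8 - 1/13) = 0*(-105/13) = 0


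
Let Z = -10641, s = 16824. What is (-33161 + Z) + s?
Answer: -26978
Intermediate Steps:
(-33161 + Z) + s = (-33161 - 10641) + 16824 = -43802 + 16824 = -26978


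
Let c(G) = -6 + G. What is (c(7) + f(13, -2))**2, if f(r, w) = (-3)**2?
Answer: 100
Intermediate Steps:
f(r, w) = 9
(c(7) + f(13, -2))**2 = ((-6 + 7) + 9)**2 = (1 + 9)**2 = 10**2 = 100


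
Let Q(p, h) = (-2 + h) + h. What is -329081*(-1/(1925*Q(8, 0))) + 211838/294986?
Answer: -48129355783/567848050 ≈ -84.757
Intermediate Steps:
Q(p, h) = -2 + 2*h
-329081*(-1/(1925*Q(8, 0))) + 211838/294986 = -329081*(-1/(1925*(-2 + 2*0))) + 211838/294986 = -329081*(-1/(1925*(-2 + 0))) + 211838*(1/294986) = -329081/((35*(-2))*(-55)) + 105919/147493 = -329081/((-70*(-55))) + 105919/147493 = -329081/3850 + 105919/147493 = -48129355783/567848050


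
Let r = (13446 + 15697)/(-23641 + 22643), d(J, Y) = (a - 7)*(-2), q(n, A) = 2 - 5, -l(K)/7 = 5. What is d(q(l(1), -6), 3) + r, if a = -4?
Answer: -7187/998 ≈ -7.2014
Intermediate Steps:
l(K) = -35 (l(K) = -7*5 = -35)
q(n, A) = -3
d(J, Y) = 22 (d(J, Y) = (-4 - 7)*(-2) = -11*(-2) = 22)
r = -29143/998 (r = 29143/(-998) = 29143*(-1/998) = -29143/998 ≈ -29.201)
d(q(l(1), -6), 3) + r = 22 - 29143/998 = -7187/998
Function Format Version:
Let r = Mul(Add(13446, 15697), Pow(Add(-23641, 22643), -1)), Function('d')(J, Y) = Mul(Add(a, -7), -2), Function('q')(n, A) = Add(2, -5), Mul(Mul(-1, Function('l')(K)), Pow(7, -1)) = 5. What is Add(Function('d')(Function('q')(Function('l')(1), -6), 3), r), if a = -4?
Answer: Rational(-7187, 998) ≈ -7.2014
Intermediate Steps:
Function('l')(K) = -35 (Function('l')(K) = Mul(-7, 5) = -35)
Function('q')(n, A) = -3
Function('d')(J, Y) = 22 (Function('d')(J, Y) = Mul(Add(-4, -7), -2) = Mul(-11, -2) = 22)
r = Rational(-29143, 998) (r = Mul(29143, Pow(-998, -1)) = Mul(29143, Rational(-1, 998)) = Rational(-29143, 998) ≈ -29.201)
Add(Function('d')(Function('q')(Function('l')(1), -6), 3), r) = Add(22, Rational(-29143, 998)) = Rational(-7187, 998)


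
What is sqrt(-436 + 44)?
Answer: 14*I*sqrt(2) ≈ 19.799*I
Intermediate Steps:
sqrt(-436 + 44) = sqrt(-392) = 14*I*sqrt(2)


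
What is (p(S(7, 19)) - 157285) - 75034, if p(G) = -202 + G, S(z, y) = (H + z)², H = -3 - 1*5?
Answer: -232520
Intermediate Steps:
H = -8 (H = -3 - 5 = -8)
S(z, y) = (-8 + z)²
(p(S(7, 19)) - 157285) - 75034 = ((-202 + (-8 + 7)²) - 157285) - 75034 = ((-202 + (-1)²) - 157285) - 75034 = ((-202 + 1) - 157285) - 75034 = (-201 - 157285) - 75034 = -157486 - 75034 = -232520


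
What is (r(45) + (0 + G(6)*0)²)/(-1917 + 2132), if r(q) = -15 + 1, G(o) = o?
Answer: -14/215 ≈ -0.065116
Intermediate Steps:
r(q) = -14
(r(45) + (0 + G(6)*0)²)/(-1917 + 2132) = (-14 + (0 + 6*0)²)/(-1917 + 2132) = (-14 + (0 + 0)²)/215 = (-14 + 0²)*(1/215) = (-14 + 0)*(1/215) = -14*1/215 = -14/215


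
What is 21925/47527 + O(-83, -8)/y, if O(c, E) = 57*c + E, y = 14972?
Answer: 103030647/711574244 ≈ 0.14479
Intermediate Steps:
O(c, E) = E + 57*c
21925/47527 + O(-83, -8)/y = 21925/47527 + (-8 + 57*(-83))/14972 = 21925*(1/47527) + (-8 - 4731)*(1/14972) = 21925/47527 - 4739*1/14972 = 21925/47527 - 4739/14972 = 103030647/711574244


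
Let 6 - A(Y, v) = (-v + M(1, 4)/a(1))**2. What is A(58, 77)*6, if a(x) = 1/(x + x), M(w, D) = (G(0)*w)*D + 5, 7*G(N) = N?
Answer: -26898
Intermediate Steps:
G(N) = N/7
M(w, D) = 5 (M(w, D) = (((1/7)*0)*w)*D + 5 = (0*w)*D + 5 = 0*D + 5 = 0 + 5 = 5)
a(x) = 1/(2*x)
A(Y, v) = 6 - (10 - v)**2 (A(Y, v) = 6 - (-v + 5/(((1/2)/1)))**2 = 6 - (-v + 5/(((1/2)*1)))**2 = 6 - (-v + 5/(1/2))**2 = 6 - (-v + 5*2)**2 = 6 - (-v + 10)**2 = 6 - (10 - v)**2)
A(58, 77)*6 = (6 - (-10 + 77)**2)*6 = (6 - 1*67**2)*6 = (6 - 1*4489)*6 = (6 - 4489)*6 = -4483*6 = -26898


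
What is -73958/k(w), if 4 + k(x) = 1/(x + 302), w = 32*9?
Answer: 43635220/2359 ≈ 18497.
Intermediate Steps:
w = 288
k(x) = -4 + 1/(302 + x) (k(x) = -4 + 1/(x + 302) = -4 + 1/(302 + x))
-73958/k(w) = -73958*(302 + 288)/(-1207 - 4*288) = -73958*590/(-1207 - 1152) = -73958/((1/590)*(-2359)) = -73958/(-2359/590) = -73958*(-590/2359) = 43635220/2359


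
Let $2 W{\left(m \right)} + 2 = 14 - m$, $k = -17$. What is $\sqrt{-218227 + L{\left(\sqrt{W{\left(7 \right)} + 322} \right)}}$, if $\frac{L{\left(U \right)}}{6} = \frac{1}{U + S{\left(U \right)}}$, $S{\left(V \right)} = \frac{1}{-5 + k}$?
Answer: $\frac{\sqrt{218359 - 2400497 \sqrt{1298}}}{\sqrt{-1 + 11 \sqrt{1298}}} \approx 467.15 i$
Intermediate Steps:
$W{\left(m \right)} = 6 - \frac{m}{2}$ ($W{\left(m \right)} = -1 + \frac{14 - m}{2} = -1 - \left(-7 + \frac{m}{2}\right) = 6 - \frac{m}{2}$)
$S{\left(V \right)} = - \frac{1}{22}$ ($S{\left(V \right)} = \frac{1}{-5 - 17} = \frac{1}{-22} = - \frac{1}{22}$)
$L{\left(U \right)} = \frac{6}{- \frac{1}{22} + U}$ ($L{\left(U \right)} = \frac{6}{U - \frac{1}{22}} = \frac{6}{- \frac{1}{22} + U}$)
$\sqrt{-218227 + L{\left(\sqrt{W{\left(7 \right)} + 322} \right)}} = \sqrt{-218227 + \frac{132}{-1 + 22 \sqrt{\left(6 - \frac{7}{2}\right) + 322}}} = \sqrt{-218227 + \frac{132}{-1 + 22 \sqrt{\frac{5}{2} + 322}}} = \sqrt{-218227 + \frac{132}{-1 + 22 \sqrt{\frac{649}{2}}}} = \sqrt{-218227 + \frac{132}{-1 + 22 \frac{\sqrt{1298}}{2}}} = \sqrt{-218227 + \frac{132}{-1 + 11 \sqrt{1298}}}$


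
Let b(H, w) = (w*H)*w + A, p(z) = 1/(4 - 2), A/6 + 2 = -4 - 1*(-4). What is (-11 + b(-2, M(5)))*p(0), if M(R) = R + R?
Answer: -223/2 ≈ -111.50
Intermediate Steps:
M(R) = 2*R
A = -12 (A = -12 + 6*(-4 - 1*(-4)) = -12 + 6*(-4 + 4) = -12 + 6*0 = -12 + 0 = -12)
p(z) = 1/2
b(H, w) = -12 + H*w**2 (b(H, w) = (w*H)*w - 12 = (H*w)*w - 12 = H*w**2 - 12 = -12 + H*w**2)
(-11 + b(-2, M(5)))*p(0) = (-11 + (-12 - 2*(2*5)**2))*(1/2) = (-11 + (-12 - 2*10**2))*(1/2) = (-11 + (-12 - 2*100))*(1/2) = (-11 + (-12 - 200))*(1/2) = (-11 - 212)*(1/2) = -223*1/2 = -223/2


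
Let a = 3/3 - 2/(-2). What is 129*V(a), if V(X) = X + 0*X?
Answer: 258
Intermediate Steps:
a = 2 (a = 3*(1/3) - 2*(-1/2) = 1 + 1 = 2)
V(X) = X (V(X) = X + 0 = X)
129*V(a) = 129*2 = 258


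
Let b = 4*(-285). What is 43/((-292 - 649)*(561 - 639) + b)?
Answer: 43/72258 ≈ 0.00059509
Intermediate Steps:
b = -1140
43/((-292 - 649)*(561 - 639) + b) = 43/((-292 - 649)*(561 - 639) - 1140) = 43/(-941*(-78) - 1140) = 43/(73398 - 1140) = 43/72258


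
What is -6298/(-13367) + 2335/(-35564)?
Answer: 192770127/475383988 ≈ 0.40550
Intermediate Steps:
-6298/(-13367) + 2335/(-35564) = -6298*(-1/13367) + 2335*(-1/35564) = 6298/13367 - 2335/35564 = 192770127/475383988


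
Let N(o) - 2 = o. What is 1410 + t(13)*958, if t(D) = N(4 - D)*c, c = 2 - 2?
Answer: 1410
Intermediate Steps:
c = 0
N(o) = 2 + o
t(D) = 0 (t(D) = (2 + (4 - D))*0 = (6 - D)*0 = 0)
1410 + t(13)*958 = 1410 + 0*958 = 1410 + 0 = 1410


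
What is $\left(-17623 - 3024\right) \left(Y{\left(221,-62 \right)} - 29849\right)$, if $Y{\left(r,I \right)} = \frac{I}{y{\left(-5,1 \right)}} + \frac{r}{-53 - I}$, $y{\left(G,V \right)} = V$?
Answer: $\frac{5553588766}{9} \approx 6.1707 \cdot 10^{8}$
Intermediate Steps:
$Y{\left(r,I \right)} = I + \frac{r}{-53 - I}$ ($Y{\left(r,I \right)} = \frac{I}{1} + \frac{r}{-53 - I} = I 1 + \frac{r}{-53 - I} = I + \frac{r}{-53 - I}$)
$\left(-17623 - 3024\right) \left(Y{\left(221,-62 \right)} - 29849\right) = \left(-17623 - 3024\right) \left(\frac{\left(-62\right)^{2} - 221 + 53 \left(-62\right)}{53 - 62} - 29849\right) = - 20647 \left(\frac{3844 - 221 - 3286}{-9} - 29849\right) = - 20647 \left(\left(- \frac{1}{9}\right) 337 - 29849\right) = - 20647 \left(- \frac{337}{9} - 29849\right) = \left(-20647\right) \left(- \frac{268978}{9}\right) = \frac{5553588766}{9}$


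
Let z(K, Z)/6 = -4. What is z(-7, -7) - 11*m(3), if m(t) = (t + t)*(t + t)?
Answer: -420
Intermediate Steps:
z(K, Z) = -24 (z(K, Z) = 6*(-4) = -24)
m(t) = 4*t² (m(t) = (2*t)*(2*t) = 4*t²)
z(-7, -7) - 11*m(3) = -24 - 44*3² = -24 - 44*9 = -24 - 11*36 = -24 - 396 = -420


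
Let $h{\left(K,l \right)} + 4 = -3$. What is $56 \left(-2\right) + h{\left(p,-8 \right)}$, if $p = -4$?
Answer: $-119$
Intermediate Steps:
$h{\left(K,l \right)} = -7$ ($h{\left(K,l \right)} = -4 - 3 = -7$)
$56 \left(-2\right) + h{\left(p,-8 \right)} = 56 \left(-2\right) - 7 = -112 - 7 = -119$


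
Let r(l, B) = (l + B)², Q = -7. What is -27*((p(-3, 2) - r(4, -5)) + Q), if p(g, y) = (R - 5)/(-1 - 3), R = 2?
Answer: 783/4 ≈ 195.75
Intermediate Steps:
p(g, y) = ¾ (p(g, y) = (2 - 5)/(-1 - 3) = -3/(-4) = -3*(-¼) = ¾)
r(l, B) = (B + l)²
-27*((p(-3, 2) - r(4, -5)) + Q) = -27*((¾ - (-5 + 4)²) - 7) = -27*((¾ - 1*(-1)²) - 7) = -27*((¾ - 1*1) - 7) = -27*((¾ - 1) - 7) = -27*(-¼ - 7) = -27*(-29/4) = 783/4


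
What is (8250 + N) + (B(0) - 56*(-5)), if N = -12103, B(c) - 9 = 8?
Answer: -3556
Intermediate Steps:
B(c) = 17 (B(c) = 9 + 8 = 17)
(8250 + N) + (B(0) - 56*(-5)) = (8250 - 12103) + (17 - 56*(-5)) = -3853 + (17 + 280) = -3853 + 297 = -3556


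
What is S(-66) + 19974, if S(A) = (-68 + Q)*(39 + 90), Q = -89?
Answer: -279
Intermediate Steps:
S(A) = -20253 (S(A) = (-68 - 89)*(39 + 90) = -157*129 = -20253)
S(-66) + 19974 = -20253 + 19974 = -279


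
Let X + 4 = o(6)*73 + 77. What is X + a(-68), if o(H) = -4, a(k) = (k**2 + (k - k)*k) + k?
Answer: 4337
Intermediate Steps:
a(k) = k + k**2 (a(k) = (k**2 + 0*k) + k = (k**2 + 0) + k = k**2 + k = k + k**2)
X = -219 (X = -4 + (-4*73 + 77) = -4 + (-292 + 77) = -4 - 215 = -219)
X + a(-68) = -219 - 68*(1 - 68) = -219 - 68*(-67) = -219 + 4556 = 4337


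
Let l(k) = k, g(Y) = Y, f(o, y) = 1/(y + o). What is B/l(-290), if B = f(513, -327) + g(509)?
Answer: -18935/10788 ≈ -1.7552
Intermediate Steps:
f(o, y) = 1/(o + y)
B = 94675/186 (B = 1/(513 - 327) + 509 = 1/186 + 509 = 94675/186 ≈ 509.01)
B/l(-290) = (94675/186)/(-290) = (94675/186)*(-1/290) = -18935/10788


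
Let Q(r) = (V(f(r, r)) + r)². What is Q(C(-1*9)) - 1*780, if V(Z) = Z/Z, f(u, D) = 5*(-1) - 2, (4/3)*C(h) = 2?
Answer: -3095/4 ≈ -773.75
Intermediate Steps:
C(h) = 3/2 (C(h) = (¾)*2 = 3/2)
f(u, D) = -7 (f(u, D) = -5 - 2 = -7)
V(Z) = 1
Q(r) = (1 + r)²
Q(C(-1*9)) - 1*780 = (1 + 3/2)² - 1*780 = (5/2)² - 780 = 25/4 - 780 = -3095/4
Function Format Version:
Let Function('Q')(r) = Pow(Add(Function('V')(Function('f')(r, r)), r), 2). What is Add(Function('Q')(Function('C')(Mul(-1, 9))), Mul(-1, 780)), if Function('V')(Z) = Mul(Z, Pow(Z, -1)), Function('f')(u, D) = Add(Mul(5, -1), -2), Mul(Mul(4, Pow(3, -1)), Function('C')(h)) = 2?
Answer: Rational(-3095, 4) ≈ -773.75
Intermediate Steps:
Function('C')(h) = Rational(3, 2) (Function('C')(h) = Mul(Rational(3, 4), 2) = Rational(3, 2))
Function('f')(u, D) = -7 (Function('f')(u, D) = Add(-5, -2) = -7)
Function('V')(Z) = 1
Function('Q')(r) = Pow(Add(1, r), 2)
Add(Function('Q')(Function('C')(Mul(-1, 9))), Mul(-1, 780)) = Add(Pow(Add(1, Rational(3, 2)), 2), Mul(-1, 780)) = Add(Pow(Rational(5, 2), 2), -780) = Add(Rational(25, 4), -780) = Rational(-3095, 4)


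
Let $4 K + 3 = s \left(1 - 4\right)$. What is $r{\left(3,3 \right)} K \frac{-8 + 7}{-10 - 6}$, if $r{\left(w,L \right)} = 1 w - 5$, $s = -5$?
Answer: $- \frac{3}{8} \approx -0.375$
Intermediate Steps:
$K = 3$ ($K = - \frac{3}{4} + \frac{\left(-5\right) \left(1 - 4\right)}{4} = - \frac{3}{4} + \frac{\left(-5\right) \left(-3\right)}{4} = - \frac{3}{4} + \frac{1}{4} \cdot 15 = - \frac{3}{4} + \frac{15}{4} = 3$)
$r{\left(w,L \right)} = -5 + w$ ($r{\left(w,L \right)} = w - 5 = -5 + w$)
$r{\left(3,3 \right)} K \frac{-8 + 7}{-10 - 6} = \left(-5 + 3\right) 3 \frac{-8 + 7}{-10 - 6} = \left(-2\right) 3 \left(- \frac{1}{-16}\right) = - 6 \left(\left(-1\right) \left(- \frac{1}{16}\right)\right) = \left(-6\right) \frac{1}{16} = - \frac{3}{8}$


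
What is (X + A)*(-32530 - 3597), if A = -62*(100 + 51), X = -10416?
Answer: 714519806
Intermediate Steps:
A = -9362 (A = -62*151 = -9362)
(X + A)*(-32530 - 3597) = (-10416 - 9362)*(-32530 - 3597) = -19778*(-36127) = 714519806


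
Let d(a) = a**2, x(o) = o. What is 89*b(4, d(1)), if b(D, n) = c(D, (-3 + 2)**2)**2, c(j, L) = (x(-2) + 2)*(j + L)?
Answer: 0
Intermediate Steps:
c(j, L) = 0 (c(j, L) = (-2 + 2)*(j + L) = 0*(L + j) = 0)
b(D, n) = 0 (b(D, n) = 0**2 = 0)
89*b(4, d(1)) = 89*0 = 0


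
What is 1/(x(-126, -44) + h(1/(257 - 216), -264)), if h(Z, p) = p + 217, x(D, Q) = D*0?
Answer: -1/47 ≈ -0.021277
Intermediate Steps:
x(D, Q) = 0
h(Z, p) = 217 + p
1/(x(-126, -44) + h(1/(257 - 216), -264)) = 1/(0 + (217 - 264)) = 1/(0 - 47) = 1/(-47) = -1/47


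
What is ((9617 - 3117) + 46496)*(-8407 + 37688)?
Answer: 1551775876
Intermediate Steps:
((9617 - 3117) + 46496)*(-8407 + 37688) = (6500 + 46496)*29281 = 52996*29281 = 1551775876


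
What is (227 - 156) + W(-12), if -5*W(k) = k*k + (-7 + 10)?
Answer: 208/5 ≈ 41.600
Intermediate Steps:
W(k) = -⅗ - k²/5 (W(k) = -(k*k + (-7 + 10))/5 = -(k² + 3)/5 = -(3 + k²)/5 = -⅗ - k²/5)
(227 - 156) + W(-12) = (227 - 156) + (-⅗ - ⅕*(-12)²) = 71 + (-⅗ - ⅕*144) = 71 + (-⅗ - 144/5) = 71 - 147/5 = 208/5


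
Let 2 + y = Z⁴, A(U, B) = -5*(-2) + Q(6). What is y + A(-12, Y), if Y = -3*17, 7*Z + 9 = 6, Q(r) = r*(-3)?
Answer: -23929/2401 ≈ -9.9663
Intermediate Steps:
Q(r) = -3*r
Z = -3/7 (Z = -9/7 + (⅐)*6 = -9/7 + 6/7 = -3/7 ≈ -0.42857)
Y = -51
A(U, B) = -8 (A(U, B) = -5*(-2) - 3*6 = 10 - 18 = -8)
y = -4721/2401 (y = -2 + (-3/7)⁴ = -2 + 81/2401 = -4721/2401 ≈ -1.9663)
y + A(-12, Y) = -4721/2401 - 8 = -23929/2401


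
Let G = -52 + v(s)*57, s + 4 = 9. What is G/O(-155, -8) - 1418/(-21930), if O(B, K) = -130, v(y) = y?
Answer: -98507/57018 ≈ -1.7276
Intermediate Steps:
s = 5 (s = -4 + 9 = 5)
G = 233 (G = -52 + 5*57 = -52 + 285 = 233)
G/O(-155, -8) - 1418/(-21930) = 233/(-130) - 1418/(-21930) = 233*(-1/130) - 1418*(-1/21930) = -233/130 + 709/10965 = -98507/57018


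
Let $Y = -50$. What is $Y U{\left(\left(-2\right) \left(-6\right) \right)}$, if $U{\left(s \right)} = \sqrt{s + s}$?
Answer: $- 100 \sqrt{6} \approx -244.95$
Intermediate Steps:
$U{\left(s \right)} = \sqrt{2} \sqrt{s}$ ($U{\left(s \right)} = \sqrt{2 s} = \sqrt{2} \sqrt{s}$)
$Y U{\left(\left(-2\right) \left(-6\right) \right)} = - 50 \sqrt{2} \sqrt{\left(-2\right) \left(-6\right)} = - 50 \sqrt{2} \sqrt{12} = - 50 \sqrt{2} \cdot 2 \sqrt{3} = - 50 \cdot 2 \sqrt{6} = - 100 \sqrt{6}$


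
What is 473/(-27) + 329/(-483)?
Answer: -11302/621 ≈ -18.200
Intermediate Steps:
473/(-27) + 329/(-483) = 473*(-1/27) + 329*(-1/483) = -473/27 - 47/69 = -11302/621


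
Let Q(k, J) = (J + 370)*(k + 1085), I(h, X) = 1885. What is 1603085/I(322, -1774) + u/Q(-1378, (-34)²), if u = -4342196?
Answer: 72495319849/84281743 ≈ 860.15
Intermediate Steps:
Q(k, J) = (370 + J)*(1085 + k)
1603085/I(322, -1774) + u/Q(-1378, (-34)²) = 1603085/1885 - 4342196/(401450 + 370*(-1378) + 1085*(-34)² + (-34)²*(-1378)) = 1603085*(1/1885) - 4342196/(401450 - 509860 + 1085*1156 + 1156*(-1378)) = 320617/377 - 4342196/(401450 - 509860 + 1254260 - 1592968) = 320617/377 - 4342196/(-447118) = 320617/377 - 4342196*(-1/447118) = 320617/377 + 2171098/223559 = 72495319849/84281743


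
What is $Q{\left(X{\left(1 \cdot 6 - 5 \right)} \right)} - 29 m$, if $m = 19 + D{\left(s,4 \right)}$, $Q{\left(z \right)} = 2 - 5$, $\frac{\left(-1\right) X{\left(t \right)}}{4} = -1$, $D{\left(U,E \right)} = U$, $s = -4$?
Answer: $-438$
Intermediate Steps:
$X{\left(t \right)} = 4$ ($X{\left(t \right)} = \left(-4\right) \left(-1\right) = 4$)
$Q{\left(z \right)} = -3$
$m = 15$ ($m = 19 - 4 = 15$)
$Q{\left(X{\left(1 \cdot 6 - 5 \right)} \right)} - 29 m = -3 - 435 = -438$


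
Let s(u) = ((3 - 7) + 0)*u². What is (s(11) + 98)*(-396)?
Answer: 152856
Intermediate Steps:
s(u) = -4*u² (s(u) = (-4 + 0)*u² = -4*u²)
(s(11) + 98)*(-396) = (-4*11² + 98)*(-396) = (-4*121 + 98)*(-396) = (-484 + 98)*(-396) = -386*(-396) = 152856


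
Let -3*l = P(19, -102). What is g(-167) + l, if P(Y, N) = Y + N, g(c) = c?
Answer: -418/3 ≈ -139.33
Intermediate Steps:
P(Y, N) = N + Y
l = 83/3 (l = -(-102 + 19)/3 = -⅓*(-83) = 83/3 ≈ 27.667)
g(-167) + l = -167 + 83/3 = -418/3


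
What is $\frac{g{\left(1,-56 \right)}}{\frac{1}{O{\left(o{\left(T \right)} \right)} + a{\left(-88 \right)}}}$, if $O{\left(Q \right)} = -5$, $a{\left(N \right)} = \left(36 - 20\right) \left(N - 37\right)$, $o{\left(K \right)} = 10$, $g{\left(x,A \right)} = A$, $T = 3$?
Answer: $112280$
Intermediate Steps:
$a{\left(N \right)} = -592 + 16 N$ ($a{\left(N \right)} = 16 \left(-37 + N\right) = -592 + 16 N$)
$\frac{g{\left(1,-56 \right)}}{\frac{1}{O{\left(o{\left(T \right)} \right)} + a{\left(-88 \right)}}} = - \frac{56}{\frac{1}{-5 + \left(-592 + 16 \left(-88\right)\right)}} = - \frac{56}{\frac{1}{-5 - 2000}} = - \frac{56}{\frac{1}{-2005}} = - \frac{56}{- \frac{1}{2005}} = \left(-56\right) \left(-2005\right) = 112280$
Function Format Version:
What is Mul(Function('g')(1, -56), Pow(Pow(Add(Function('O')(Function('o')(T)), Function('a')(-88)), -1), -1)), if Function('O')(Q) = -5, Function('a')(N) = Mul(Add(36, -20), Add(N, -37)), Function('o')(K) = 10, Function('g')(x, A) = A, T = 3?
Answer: 112280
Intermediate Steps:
Function('a')(N) = Add(-592, Mul(16, N)) (Function('a')(N) = Mul(16, Add(-37, N)) = Add(-592, Mul(16, N)))
Mul(Function('g')(1, -56), Pow(Pow(Add(Function('O')(Function('o')(T)), Function('a')(-88)), -1), -1)) = Mul(-56, Pow(Pow(Add(-5, Add(-592, Mul(16, -88))), -1), -1)) = Mul(-56, Pow(Pow(Add(-5, Add(-592, -1408)), -1), -1)) = Mul(-56, Pow(Pow(Add(-5, -2000), -1), -1)) = Mul(-56, Pow(Pow(-2005, -1), -1)) = Mul(-56, Pow(Rational(-1, 2005), -1)) = Mul(-56, -2005) = 112280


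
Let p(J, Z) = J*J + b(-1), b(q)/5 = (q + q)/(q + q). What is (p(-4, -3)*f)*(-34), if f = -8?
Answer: 5712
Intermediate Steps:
b(q) = 5 (b(q) = 5*((q + q)/(q + q)) = 5*((2*q)/((2*q))) = 5*((2*q)*(1/(2*q))) = 5*1 = 5)
p(J, Z) = 5 + J² (p(J, Z) = J*J + 5 = J² + 5 = 5 + J²)
(p(-4, -3)*f)*(-34) = ((5 + (-4)²)*(-8))*(-34) = ((5 + 16)*(-8))*(-34) = (21*(-8))*(-34) = -168*(-34) = 5712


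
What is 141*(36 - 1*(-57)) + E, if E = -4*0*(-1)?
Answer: 13113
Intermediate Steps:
E = 0 (E = 0*(-1) = 0)
141*(36 - 1*(-57)) + E = 141*(36 - 1*(-57)) + 0 = 141*(36 + 57) + 0 = 141*93 + 0 = 13113 + 0 = 13113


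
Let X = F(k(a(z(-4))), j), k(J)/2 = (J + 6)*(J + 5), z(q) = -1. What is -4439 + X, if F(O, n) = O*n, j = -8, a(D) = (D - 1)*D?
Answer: -5335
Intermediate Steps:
a(D) = D*(-1 + D) (a(D) = (-1 + D)*D = D*(-1 + D))
k(J) = 2*(5 + J)*(6 + J) (k(J) = 2*((J + 6)*(J + 5)) = 2*((6 + J)*(5 + J)) = 2*((5 + J)*(6 + J)) = 2*(5 + J)*(6 + J))
X = -896 (X = (60 + 2*(-(-1 - 1))**2 + 22*(-(-1 - 1)))*(-8) = (60 + 2*(-1*(-2))**2 + 22*(-1*(-2)))*(-8) = (60 + 2*2**2 + 22*2)*(-8) = (60 + 2*4 + 44)*(-8) = (60 + 8 + 44)*(-8) = 112*(-8) = -896)
-4439 + X = -4439 - 896 = -5335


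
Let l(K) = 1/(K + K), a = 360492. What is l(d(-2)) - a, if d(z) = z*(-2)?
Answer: -2883935/8 ≈ -3.6049e+5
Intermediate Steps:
d(z) = -2*z
l(K) = 1/(2*K)
l(d(-2)) - a = 1/(2*((-2*(-2)))) - 1*360492 = (½)/4 - 360492 = (½)*(¼) - 360492 = ⅛ - 360492 = -2883935/8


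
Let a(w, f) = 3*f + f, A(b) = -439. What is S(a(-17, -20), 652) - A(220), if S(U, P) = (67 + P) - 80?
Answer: 1078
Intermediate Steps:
a(w, f) = 4*f
S(U, P) = -13 + P
S(a(-17, -20), 652) - A(220) = (-13 + 652) - 1*(-439) = 639 + 439 = 1078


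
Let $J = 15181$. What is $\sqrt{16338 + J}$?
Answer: $\sqrt{31519} \approx 177.54$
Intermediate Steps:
$\sqrt{16338 + J} = \sqrt{16338 + 15181} = \sqrt{31519}$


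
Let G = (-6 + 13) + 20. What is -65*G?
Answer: -1755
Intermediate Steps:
G = 27 (G = 7 + 20 = 27)
-65*G = -65*27 = -1755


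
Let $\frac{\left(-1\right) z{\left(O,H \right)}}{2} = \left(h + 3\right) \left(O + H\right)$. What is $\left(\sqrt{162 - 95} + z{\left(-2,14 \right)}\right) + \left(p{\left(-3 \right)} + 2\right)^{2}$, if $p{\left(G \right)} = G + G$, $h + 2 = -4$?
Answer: $88 + \sqrt{67} \approx 96.185$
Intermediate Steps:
$h = -6$ ($h = -2 - 4 = -6$)
$z{\left(O,H \right)} = 6 H + 6 O$ ($z{\left(O,H \right)} = - 2 \left(-6 + 3\right) \left(O + H\right) = - 2 \left(- 3 \left(H + O\right)\right) = - 2 \left(- 3 H - 3 O\right) = 6 H + 6 O$)
$p{\left(G \right)} = 2 G$
$\left(\sqrt{162 - 95} + z{\left(-2,14 \right)}\right) + \left(p{\left(-3 \right)} + 2\right)^{2} = \left(\sqrt{162 - 95} + \left(6 \cdot 14 + 6 \left(-2\right)\right)\right) + \left(2 \left(-3\right) + 2\right)^{2} = \left(\sqrt{67} + \left(84 - 12\right)\right) + \left(-6 + 2\right)^{2} = \left(\sqrt{67} + 72\right) + \left(-4\right)^{2} = \left(72 + \sqrt{67}\right) + 16 = 88 + \sqrt{67}$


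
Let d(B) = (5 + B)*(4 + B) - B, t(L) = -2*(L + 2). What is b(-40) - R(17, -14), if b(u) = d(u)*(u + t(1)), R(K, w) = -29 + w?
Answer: -59757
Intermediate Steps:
t(L) = -4 - 2*L (t(L) = -2*(2 + L) = -4 - 2*L)
d(B) = -B + (4 + B)*(5 + B) (d(B) = (4 + B)*(5 + B) - B = -B + (4 + B)*(5 + B))
b(u) = (-6 + u)*(20 + u² + 8*u) (b(u) = (20 + u² + 8*u)*(u + (-4 - 2*1)) = (20 + u² + 8*u)*(u + (-4 - 2)) = (20 + u² + 8*u)*(u - 6) = (20 + u² + 8*u)*(-6 + u) = (-6 + u)*(20 + u² + 8*u))
b(-40) - R(17, -14) = (-6 - 40)*(20 + (-40)² + 8*(-40)) - (-29 - 14) = -46*(20 + 1600 - 320) - 1*(-43) = -46*1300 + 43 = -59800 + 43 = -59757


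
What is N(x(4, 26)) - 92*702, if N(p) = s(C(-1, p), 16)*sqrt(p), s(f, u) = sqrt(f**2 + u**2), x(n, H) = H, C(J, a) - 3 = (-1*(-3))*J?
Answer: -64584 + 16*sqrt(26) ≈ -64502.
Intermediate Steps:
C(J, a) = 3 + 3*J (C(J, a) = 3 + (-1*(-3))*J = 3 + 3*J)
N(p) = 16*sqrt(p) (N(p) = sqrt((3 + 3*(-1))**2 + 16**2)*sqrt(p) = sqrt((3 - 3)**2 + 256)*sqrt(p) = sqrt(0**2 + 256)*sqrt(p) = sqrt(0 + 256)*sqrt(p) = sqrt(256)*sqrt(p) = 16*sqrt(p))
N(x(4, 26)) - 92*702 = 16*sqrt(26) - 92*702 = 16*sqrt(26) - 1*64584 = 16*sqrt(26) - 64584 = -64584 + 16*sqrt(26)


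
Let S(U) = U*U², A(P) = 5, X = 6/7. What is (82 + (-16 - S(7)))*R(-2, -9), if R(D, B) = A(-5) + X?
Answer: -11357/7 ≈ -1622.4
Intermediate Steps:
X = 6/7 (X = 6*(⅐) = 6/7 ≈ 0.85714)
S(U) = U³
R(D, B) = 41/7 (R(D, B) = 5 + 6/7 = 41/7)
(82 + (-16 - S(7)))*R(-2, -9) = (82 + (-16 - 1*7³))*(41/7) = (82 + (-16 - 1*343))*(41/7) = (82 + (-16 - 343))*(41/7) = (82 - 359)*(41/7) = -277*41/7 = -11357/7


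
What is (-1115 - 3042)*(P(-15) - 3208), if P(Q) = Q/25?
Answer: 66690751/5 ≈ 1.3338e+7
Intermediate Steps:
P(Q) = Q/25 (P(Q) = Q*(1/25) = Q/25)
(-1115 - 3042)*(P(-15) - 3208) = (-1115 - 3042)*((1/25)*(-15) - 3208) = -4157*(-3/5 - 3208) = -4157*(-16043/5) = 66690751/5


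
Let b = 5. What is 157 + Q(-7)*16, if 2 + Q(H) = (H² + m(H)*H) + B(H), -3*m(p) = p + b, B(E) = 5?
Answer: 2743/3 ≈ 914.33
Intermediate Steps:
m(p) = -5/3 - p/3 (m(p) = -(p + 5)/3 = -(5 + p)/3 = -5/3 - p/3)
Q(H) = 3 + H² + H*(-5/3 - H/3) (Q(H) = -2 + ((H² + (-5/3 - H/3)*H) + 5) = -2 + ((H² + H*(-5/3 - H/3)) + 5) = -2 + (5 + H² + H*(-5/3 - H/3)) = 3 + H² + H*(-5/3 - H/3))
157 + Q(-7)*16 = 157 + (3 - 5/3*(-7) + (⅔)*(-7)²)*16 = 157 + (3 + 35/3 + (⅔)*49)*16 = 157 + (3 + 35/3 + 98/3)*16 = 157 + (142/3)*16 = 157 + 2272/3 = 2743/3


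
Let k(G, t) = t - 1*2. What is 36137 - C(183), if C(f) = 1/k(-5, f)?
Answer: 6540796/181 ≈ 36137.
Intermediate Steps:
k(G, t) = -2 + t (k(G, t) = t - 2 = -2 + t)
C(f) = 1/(-2 + f)
36137 - C(183) = 36137 - 1/(-2 + 183) = 36137 - 1/181 = 6540796/181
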